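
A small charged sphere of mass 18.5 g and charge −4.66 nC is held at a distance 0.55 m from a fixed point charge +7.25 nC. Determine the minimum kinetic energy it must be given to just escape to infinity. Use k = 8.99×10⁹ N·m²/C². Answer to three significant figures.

To just escape, total mechanical energy must reach zero at infinity: ½mv²_min + U = 0, so ½mv²_min = −U = |kQq|/r.
|U| = |kQq|/r = (8.99×10⁹ N·m²/C²)(7.25×10⁻⁹)(4.66×10⁻⁹)/(0.550) = 5.52×10⁻⁷ J.

5.52×10⁻⁷ J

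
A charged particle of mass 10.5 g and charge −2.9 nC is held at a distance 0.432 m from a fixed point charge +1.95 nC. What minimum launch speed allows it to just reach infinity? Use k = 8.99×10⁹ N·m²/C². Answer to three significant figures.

4.73×10⁻³ m/s

To just escape, total mechanical energy must reach zero at infinity: ½mv²_min + U = 0, so ½mv²_min = −U = |kQq|/r.
|U| = |kQq|/r = (8.99×10⁹ N·m²/C²)(1.95×10⁻⁹)(2.90×10⁻⁹)/(0.432) = 1.18×10⁻⁷ J.
v_min = √(2|U|/m) = √(2·1.18×10⁻⁷/0.0105) = 4.73×10⁻³ m/s.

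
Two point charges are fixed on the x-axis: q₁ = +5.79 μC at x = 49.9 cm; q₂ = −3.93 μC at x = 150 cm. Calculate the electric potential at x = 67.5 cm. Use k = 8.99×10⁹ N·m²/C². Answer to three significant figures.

Electric potential is a scalar, so the contributions from each charge add algebraically: V = Σ kqᵢ/rᵢ.
Distances from the field point to each charge: r₁ = 0.176 m, r₂ = 0.825 m.
V = k[(5.79×10⁻⁶)/(0.176) + (-3.93×10⁻⁶)/(0.825)] = 2.53×10⁵ V.

2.53×10⁵ V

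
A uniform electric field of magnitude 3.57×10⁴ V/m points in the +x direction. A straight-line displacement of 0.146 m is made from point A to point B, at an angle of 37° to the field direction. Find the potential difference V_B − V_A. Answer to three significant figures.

-4160 V

Only the component of displacement along E changes the potential: ΔV = −E·d·cosθ.
ΔV = −(3.57×10⁴ V/m)(0.146 m)cos37° = -4160 V.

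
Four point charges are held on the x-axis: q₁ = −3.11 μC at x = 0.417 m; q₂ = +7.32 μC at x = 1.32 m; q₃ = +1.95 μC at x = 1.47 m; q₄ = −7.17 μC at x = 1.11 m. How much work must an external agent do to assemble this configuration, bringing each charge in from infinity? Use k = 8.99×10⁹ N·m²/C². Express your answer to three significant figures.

The assembly work is the sum of pairwise potential energies, U = Σ_{i<j} kqᵢqⱼ/rᵢⱼ.
Pair separations: r₁₂ = 0.903 m, r₁₃ = 1.05 m, r₁₄ = 0.693 m, r₂₃ = 0.150 m, r₂₄ = 0.210 m, r₃₄ = 0.360 m.
Summing all 6 pair terms gives U = -1.73 J.

-1.73 J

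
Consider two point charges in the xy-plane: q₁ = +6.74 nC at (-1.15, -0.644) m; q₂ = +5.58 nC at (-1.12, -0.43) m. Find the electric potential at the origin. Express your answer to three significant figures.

The total potential is the scalar sum of each charge's contribution, V = Σ kqᵢ/rᵢ.
Distances from the field point to each charge: r₁ = 1.32 m, r₂ = 1.20 m.
V = k[(6.74×10⁻⁹)/(1.32) + (5.58×10⁻⁹)/(1.20)] = 87.8 V.

87.8 V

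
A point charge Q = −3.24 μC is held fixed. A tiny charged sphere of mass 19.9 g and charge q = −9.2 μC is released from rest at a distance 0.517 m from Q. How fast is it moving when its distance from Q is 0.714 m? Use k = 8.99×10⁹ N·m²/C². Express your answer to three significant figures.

3.79 m/s

Only the electrostatic force acts, so mechanical energy is conserved: ½mv² = U₁ − U₂ = kQq(1/r₁ − 1/r₂).
U₁ − U₂ = (8.99×10⁹ N·m²/C²)(-3.24×10⁻⁶ C)(-9.20×10⁻⁶ C)(1/0.517 − 1/0.714) = 0.143 J.
v = √(2·0.143/0.0199) = 3.79 m/s.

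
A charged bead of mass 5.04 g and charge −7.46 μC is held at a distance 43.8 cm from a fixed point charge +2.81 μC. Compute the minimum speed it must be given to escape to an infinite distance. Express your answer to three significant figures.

To just escape, total mechanical energy must reach zero at infinity: ½mv²_min + U = 0, so ½mv²_min = −U = |kQq|/r.
|U| = |kQq|/r = (8.99×10⁹ N·m²/C²)(2.81×10⁻⁶)(7.46×10⁻⁶)/(0.438) = 0.430 J.
v_min = √(2|U|/m) = √(2·0.430/5.04×10⁻³) = 13.1 m/s.

13.1 m/s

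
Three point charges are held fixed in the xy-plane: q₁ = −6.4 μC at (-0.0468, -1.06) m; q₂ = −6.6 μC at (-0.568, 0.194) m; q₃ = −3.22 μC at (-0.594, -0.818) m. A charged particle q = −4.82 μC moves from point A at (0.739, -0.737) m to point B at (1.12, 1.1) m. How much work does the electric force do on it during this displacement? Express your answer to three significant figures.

0.293 J

The work done by the electric force is W_field = −ΔU = −q(V_B − V_A) = q(V_A − V_B).
At A: distances to the source charges are 0.850 m, 1.60 m, 1.34 m; V_A = Σ kqᵢ/rᵢ = -1.26×10⁵ V.
At B: distances to the source charges are 2.45 m, 1.92 m, 2.57 m; V_B = Σ kqᵢ/rᵢ = -6.57×10⁴ V.
ΔV = V_B − V_A = 6.07×10⁴ V.
W_field = −qΔV = −(-4.82×10⁻⁶ C)(6.07×10⁴ V) = 0.293 J.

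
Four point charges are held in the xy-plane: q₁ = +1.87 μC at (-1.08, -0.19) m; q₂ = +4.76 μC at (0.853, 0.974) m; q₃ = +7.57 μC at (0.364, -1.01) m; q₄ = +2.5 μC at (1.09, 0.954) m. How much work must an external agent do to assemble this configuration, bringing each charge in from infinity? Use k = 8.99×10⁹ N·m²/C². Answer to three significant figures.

The assembly work is the sum of pairwise potential energies, U = Σ_{i<j} kqᵢqⱼ/rᵢⱼ.
Pair separations: r₁₂ = 2.26 m, r₁₃ = 1.66 m, r₁₄ = 2.45 m, r₂₃ = 2.04 m, r₂₄ = 0.238 m, r₃₄ = 2.09 m.
Summing all 6 pair terms gives U = 0.819 J.

0.819 J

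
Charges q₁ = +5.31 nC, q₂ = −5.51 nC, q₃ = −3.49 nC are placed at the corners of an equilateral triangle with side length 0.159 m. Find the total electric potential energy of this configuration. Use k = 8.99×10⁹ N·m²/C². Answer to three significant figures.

The assembly work is the sum of pairwise potential energies, U = Σ_{i<j} kqᵢqⱼ/rᵢⱼ.
All three pair separations equal the side length, 0.159 m.
U = (-1.65×10⁻⁶) + (-1.05×10⁻⁶) + (1.09×10⁻⁶) = -1.61×10⁻⁶ J.

-1.61×10⁻⁶ J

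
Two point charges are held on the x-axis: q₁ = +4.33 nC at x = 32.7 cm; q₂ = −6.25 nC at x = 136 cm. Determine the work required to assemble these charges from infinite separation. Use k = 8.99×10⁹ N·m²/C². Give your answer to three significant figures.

-2.36×10⁻⁷ J

The assembly work is the sum of pairwise potential energies, U = Σ_{i<j} kqᵢqⱼ/rᵢⱼ.
Pair separations: r₁₂ = 1.03 m.
U = (-2.36×10⁻⁷) = -2.36×10⁻⁷ J.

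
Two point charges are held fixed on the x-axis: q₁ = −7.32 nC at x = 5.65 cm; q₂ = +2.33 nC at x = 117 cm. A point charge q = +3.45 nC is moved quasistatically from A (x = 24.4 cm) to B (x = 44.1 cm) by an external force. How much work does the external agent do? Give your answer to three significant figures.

For quasistatic motion the external work equals the change in potential energy: W_ext = qΔV = q(V_B − V_A).
At A: distances to the source charges are 0.188 m, 0.926 m; V_A = Σ kqᵢ/rᵢ = -328 V.
At B: distances to the source charges are 0.385 m, 0.729 m; V_B = Σ kqᵢ/rᵢ = -142 V.
ΔV = V_B − V_A = 186 V.
W_ext = qΔV = (3.45×10⁻⁹ C)(186 V) = 6.41×10⁻⁷ J.

6.41×10⁻⁷ J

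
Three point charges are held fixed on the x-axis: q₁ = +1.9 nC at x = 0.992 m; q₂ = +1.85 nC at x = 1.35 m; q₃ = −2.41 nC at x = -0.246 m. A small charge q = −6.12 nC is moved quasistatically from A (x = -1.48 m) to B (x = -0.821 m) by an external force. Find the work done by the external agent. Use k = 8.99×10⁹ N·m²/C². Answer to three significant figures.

9.69×10⁻⁸ J

For quasistatic motion the external work equals the change in potential energy: W_ext = qΔV = q(V_B − V_A).
At A: distances to the source charges are 2.47 m, 2.83 m, 1.23 m; V_A = Σ kqᵢ/rᵢ = -4.77 V.
At B: distances to the source charges are 1.81 m, 2.17 m, 0.575 m; V_B = Σ kqᵢ/rᵢ = -20.6 V.
ΔV = V_B − V_A = -15.8 V.
W_ext = qΔV = (-6.12×10⁻⁹ C)(-15.8 V) = 9.69×10⁻⁸ J.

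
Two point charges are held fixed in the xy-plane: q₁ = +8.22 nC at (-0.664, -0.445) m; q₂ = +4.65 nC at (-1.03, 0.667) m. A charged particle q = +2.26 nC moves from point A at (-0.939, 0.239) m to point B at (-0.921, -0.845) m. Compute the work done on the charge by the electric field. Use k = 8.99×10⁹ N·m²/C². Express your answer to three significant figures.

2.89×10⁻⁸ J

The work done by the electric force is W_field = −ΔU = −q(V_B − V_A) = q(V_A − V_B).
At A: distances to the source charges are 0.737 m, 0.438 m; V_A = Σ kqᵢ/rᵢ = 196 V.
At B: distances to the source charges are 0.475 m, 1.52 m; V_B = Σ kqᵢ/rᵢ = 183 V.
ΔV = V_B − V_A = -12.8 V.
W_field = −qΔV = −(2.26×10⁻⁹ C)(-12.8 V) = 2.89×10⁻⁸ J.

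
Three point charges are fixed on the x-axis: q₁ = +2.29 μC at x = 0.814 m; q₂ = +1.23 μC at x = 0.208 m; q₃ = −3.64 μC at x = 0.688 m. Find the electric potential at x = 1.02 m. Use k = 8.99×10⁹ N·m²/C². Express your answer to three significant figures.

1.50×10⁴ V

Electric potential is a scalar, so the contributions from each charge add algebraically: V = Σ kqᵢ/rᵢ.
Distances from the field point to each charge: r₁ = 0.206 m, r₂ = 0.812 m, r₃ = 0.332 m.
V = k[(2.29×10⁻⁶)/(0.206) + (1.23×10⁻⁶)/(0.812) + (-3.64×10⁻⁶)/(0.332)] = 1.50×10⁴ V.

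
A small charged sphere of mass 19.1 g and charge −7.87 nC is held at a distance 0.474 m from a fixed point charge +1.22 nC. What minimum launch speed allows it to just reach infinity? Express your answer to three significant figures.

To just escape, total mechanical energy must reach zero at infinity: ½mv²_min + U = 0, so ½mv²_min = −U = |kQq|/r.
|U| = |kQq|/r = (8.99×10⁹ N·m²/C²)(1.22×10⁻⁹)(7.87×10⁻⁹)/(0.474) = 1.82×10⁻⁷ J.
v_min = √(2|U|/m) = √(2·1.82×10⁻⁷/0.0191) = 4.37×10⁻³ m/s.

4.37×10⁻³ m/s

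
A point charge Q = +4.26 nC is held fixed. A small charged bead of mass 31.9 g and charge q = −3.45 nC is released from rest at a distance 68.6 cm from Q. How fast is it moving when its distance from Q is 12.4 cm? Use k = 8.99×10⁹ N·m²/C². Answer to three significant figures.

7.40×10⁻³ m/s

Only the electrostatic force acts, so mechanical energy is conserved: ½mv² = U₁ − U₂ = kQq(1/r₁ − 1/r₂).
U₁ − U₂ = (8.99×10⁹ N·m²/C²)(4.26×10⁻⁹ C)(-3.45×10⁻⁹ C)(1/0.686 − 1/0.124) = 8.73×10⁻⁷ J.
v = √(2·8.73×10⁻⁷/0.0319) = 7.40×10⁻³ m/s.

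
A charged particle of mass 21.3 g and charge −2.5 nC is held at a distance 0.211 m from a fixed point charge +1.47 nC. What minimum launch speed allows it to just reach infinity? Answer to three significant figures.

To just escape, total mechanical energy must reach zero at infinity: ½mv²_min + U = 0, so ½mv²_min = −U = |kQq|/r.
|U| = |kQq|/r = (8.99×10⁹ N·m²/C²)(1.47×10⁻⁹)(2.50×10⁻⁹)/(0.211) = 1.57×10⁻⁷ J.
v_min = √(2|U|/m) = √(2·1.57×10⁻⁷/0.0213) = 3.83×10⁻³ m/s.

3.83×10⁻³ m/s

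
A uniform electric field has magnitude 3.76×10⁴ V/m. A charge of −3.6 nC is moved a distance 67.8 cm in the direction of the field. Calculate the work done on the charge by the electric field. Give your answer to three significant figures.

-9.18×10⁻⁵ J

The potential change for a displacement 67.8 cm in the direction of the field is ΔV = −Ed = -2.55×10⁴ V.
W_field = −qΔV = -9.18×10⁻⁵ J.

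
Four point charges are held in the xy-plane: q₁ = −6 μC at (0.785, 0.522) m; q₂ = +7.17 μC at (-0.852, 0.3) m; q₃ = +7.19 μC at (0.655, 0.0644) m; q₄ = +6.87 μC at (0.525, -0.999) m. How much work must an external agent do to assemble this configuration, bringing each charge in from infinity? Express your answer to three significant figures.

The assembly work is the sum of pairwise potential energies, U = Σ_{i<j} kqᵢqⱼ/rᵢⱼ.
Pair separations: r₁₂ = 1.65 m, r₁₃ = 0.476 m, r₁₄ = 1.54 m, r₂₃ = 1.53 m, r₂₄ = 1.89 m, r₃₄ = 1.07 m.
Summing all 6 pair terms gives U = -0.337 J.

-0.337 J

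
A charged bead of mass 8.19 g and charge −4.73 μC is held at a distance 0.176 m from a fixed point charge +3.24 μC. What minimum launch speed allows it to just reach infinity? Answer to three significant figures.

To just escape, total mechanical energy must reach zero at infinity: ½mv²_min + U = 0, so ½mv²_min = −U = |kQq|/r.
|U| = |kQq|/r = (8.99×10⁹ N·m²/C²)(3.24×10⁻⁶)(4.73×10⁻⁶)/(0.176) = 0.783 J.
v_min = √(2|U|/m) = √(2·0.783/8.19×10⁻³) = 13.8 m/s.

13.8 m/s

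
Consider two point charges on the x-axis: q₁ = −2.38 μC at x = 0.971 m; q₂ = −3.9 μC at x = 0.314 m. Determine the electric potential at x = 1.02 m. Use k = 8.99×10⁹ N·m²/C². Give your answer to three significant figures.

-4.86×10⁵ V

Electric potential is a scalar, so the contributions from each charge add algebraically: V = Σ kqᵢ/rᵢ.
Distances from the field point to each charge: r₁ = 0.0490 m, r₂ = 0.706 m.
V = k[(-2.38×10⁻⁶)/(0.0490) + (-3.90×10⁻⁶)/(0.706)] = -4.86×10⁵ V.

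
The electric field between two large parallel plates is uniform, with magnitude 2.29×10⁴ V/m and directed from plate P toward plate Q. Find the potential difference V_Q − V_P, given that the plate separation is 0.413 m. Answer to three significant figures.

In a uniform field, potential decreases in the direction of E: ΔV = −E·d for a displacement d parallel to E.
Going from P to Q is a displacement of 0.413 m along the field, so V_Q − V_P = −Ed = -9460 V.

-9460 V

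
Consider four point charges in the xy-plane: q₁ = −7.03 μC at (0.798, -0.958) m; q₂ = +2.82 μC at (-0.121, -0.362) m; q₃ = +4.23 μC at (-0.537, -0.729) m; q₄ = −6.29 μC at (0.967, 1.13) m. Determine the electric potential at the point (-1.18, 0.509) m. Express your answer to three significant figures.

-5220 V

The total potential is the scalar sum of each charge's contribution, V = Σ kqᵢ/rᵢ.
Distances from the field point to each charge: r₁ = 2.46 m, r₂ = 1.37 m, r₃ = 1.40 m, r₄ = 2.24 m.
V = k[(-7.03×10⁻⁶)/(2.46) + (2.82×10⁻⁶)/(1.37) + (4.23×10⁻⁶)/(1.40) + (-6.29×10⁻⁶)/(2.24)] = -5220 V.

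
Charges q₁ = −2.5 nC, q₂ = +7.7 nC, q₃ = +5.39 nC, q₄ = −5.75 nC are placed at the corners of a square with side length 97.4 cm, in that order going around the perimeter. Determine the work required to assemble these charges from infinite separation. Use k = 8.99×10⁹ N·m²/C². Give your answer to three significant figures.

-3.25×10⁻⁷ J

The assembly work is the sum of pairwise potential energies, U = Σ_{i<j} kqᵢqⱼ/rᵢⱼ.
The four side pairs have separation 0.974 m and the two diagonal pairs 1.38 m.
Summing all 6 pair terms gives U = -3.25×10⁻⁷ J.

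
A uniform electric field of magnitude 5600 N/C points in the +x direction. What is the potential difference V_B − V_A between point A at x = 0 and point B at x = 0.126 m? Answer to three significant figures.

In a uniform field, potential decreases in the direction of E: V_B − V_A = −E·Δx.
V_B − V_A = −(5600 V/m)(0.126 m) = -706 V.

-706 V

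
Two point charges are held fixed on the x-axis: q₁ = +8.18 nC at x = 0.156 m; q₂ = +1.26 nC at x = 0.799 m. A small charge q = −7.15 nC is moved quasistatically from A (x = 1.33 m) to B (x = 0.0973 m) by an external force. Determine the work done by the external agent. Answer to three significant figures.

-8.47×10⁻⁶ J

For quasistatic motion the external work equals the change in potential energy: W_ext = qΔV = q(V_B − V_A).
At A: distances to the source charges are 1.17 m, 0.531 m; V_A = Σ kqᵢ/rᵢ = 84.0 V.
At B: distances to the source charges are 0.0587 m, 0.702 m; V_B = Σ kqᵢ/rᵢ = 1270 V.
ΔV = V_B − V_A = 1180 V.
W_ext = qΔV = (-7.15×10⁻⁹ C)(1180 V) = -8.47×10⁻⁶ J.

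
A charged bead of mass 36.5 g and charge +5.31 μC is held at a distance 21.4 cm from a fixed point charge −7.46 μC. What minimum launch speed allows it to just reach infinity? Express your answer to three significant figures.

To just escape, total mechanical energy must reach zero at infinity: ½mv²_min + U = 0, so ½mv²_min = −U = |kQq|/r.
|U| = |kQq|/r = (8.99×10⁹ N·m²/C²)(7.46×10⁻⁶)(5.31×10⁻⁶)/(0.214) = 1.66 J.
v_min = √(2|U|/m) = √(2·1.66/0.0365) = 9.55 m/s.

9.55 m/s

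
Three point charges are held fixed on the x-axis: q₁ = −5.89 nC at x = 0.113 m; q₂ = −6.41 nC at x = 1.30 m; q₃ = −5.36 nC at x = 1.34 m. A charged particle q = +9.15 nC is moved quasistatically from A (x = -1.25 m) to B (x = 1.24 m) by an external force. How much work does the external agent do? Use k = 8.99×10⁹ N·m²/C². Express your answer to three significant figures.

-1.29×10⁻⁵ J

For quasistatic motion the external work equals the change in potential energy: W_ext = qΔV = q(V_B − V_A).
At A: distances to the source charges are 1.36 m, 2.55 m, 2.59 m; V_A = Σ kqᵢ/rᵢ = -80.1 V.
At B: distances to the source charges are 1.13 m, 0.0600 m, 0.100 m; V_B = Σ kqᵢ/rᵢ = -1490 V.
ΔV = V_B − V_A = -1410 V.
W_ext = qΔV = (9.15×10⁻⁹ C)(-1410 V) = -1.29×10⁻⁵ J.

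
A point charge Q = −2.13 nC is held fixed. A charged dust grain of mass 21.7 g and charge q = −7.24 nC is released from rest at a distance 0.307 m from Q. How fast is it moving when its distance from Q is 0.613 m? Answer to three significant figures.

Only the electrostatic force acts, so mechanical energy is conserved: ½mv² = U₁ − U₂ = kQq(1/r₁ − 1/r₂).
U₁ − U₂ = (8.99×10⁹ N·m²/C²)(-2.13×10⁻⁹ C)(-7.24×10⁻⁹ C)(1/0.307 − 1/0.613) = 2.25×10⁻⁷ J.
v = √(2·2.25×10⁻⁷/0.0217) = 4.56×10⁻³ m/s.

4.56×10⁻³ m/s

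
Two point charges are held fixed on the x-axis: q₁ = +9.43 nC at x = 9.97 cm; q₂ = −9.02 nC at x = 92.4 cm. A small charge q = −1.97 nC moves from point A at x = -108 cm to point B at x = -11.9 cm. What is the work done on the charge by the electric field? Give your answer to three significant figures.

5.49×10⁻⁷ J

The work done by the electric force is W_field = −ΔU = −q(V_B − V_A) = q(V_A − V_B).
At A: distances to the source charges are 1.18 m, 2.00 m; V_A = Σ kqᵢ/rᵢ = 31.4 V.
At B: distances to the source charges are 0.219 m, 1.04 m; V_B = Σ kqᵢ/rᵢ = 310 V.
ΔV = V_B − V_A = 278 V.
W_field = −qΔV = −(-1.97×10⁻⁹ C)(278 V) = 5.49×10⁻⁷ J.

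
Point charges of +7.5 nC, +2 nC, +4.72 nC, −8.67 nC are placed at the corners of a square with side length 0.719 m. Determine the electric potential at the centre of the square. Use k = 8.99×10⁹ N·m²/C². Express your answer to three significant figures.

The total potential is the scalar sum of each charge's contribution, V = Σ kqᵢ/rᵢ.
The distance from each corner to the centre is a√2/2 = 0.508 m.
V = k[(7.50×10⁻⁹)/(0.508) + (2.00×10⁻⁹)/(0.508) + (4.72×10⁻⁹)/(0.508) + (-8.67×10⁻⁹)/(0.508)] = 98.1 V.

98.1 V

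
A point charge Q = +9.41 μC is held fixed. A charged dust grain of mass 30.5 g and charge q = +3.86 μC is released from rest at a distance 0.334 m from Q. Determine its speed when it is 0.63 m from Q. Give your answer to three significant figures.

5.49 m/s

Only the electrostatic force acts, so mechanical energy is conserved: ½mv² = U₁ − U₂ = kQq(1/r₁ − 1/r₂).
U₁ − U₂ = (8.99×10⁹ N·m²/C²)(9.41×10⁻⁶ C)(3.86×10⁻⁶ C)(1/0.334 − 1/0.630) = 0.459 J.
v = √(2·0.459/0.0305) = 5.49 m/s.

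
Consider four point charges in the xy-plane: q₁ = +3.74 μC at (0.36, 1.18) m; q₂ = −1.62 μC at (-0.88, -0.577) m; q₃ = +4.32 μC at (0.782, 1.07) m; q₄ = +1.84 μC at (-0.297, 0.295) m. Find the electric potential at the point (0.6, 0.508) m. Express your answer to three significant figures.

Electric potential is a scalar, so the contributions from each charge add algebraically: V = Σ kqᵢ/rᵢ.
Distances from the field point to each charge: r₁ = 0.714 m, r₂ = 1.84 m, r₃ = 0.591 m, r₄ = 0.922 m.
V = k[(3.74×10⁻⁶)/(0.714) + (-1.62×10⁻⁶)/(1.84) + (4.32×10⁻⁶)/(0.591) + (1.84×10⁻⁶)/(0.922)] = 1.23×10⁵ V.

1.23×10⁵ V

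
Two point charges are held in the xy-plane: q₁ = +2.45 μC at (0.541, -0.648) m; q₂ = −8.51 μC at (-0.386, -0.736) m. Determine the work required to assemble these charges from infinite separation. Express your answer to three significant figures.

-0.201 J

The work to assemble the configuration equals its total potential energy, U = Σ kqᵢqⱼ/rᵢⱼ over all pairs.
Pair separations: r₁₂ = 0.931 m.
U = (-0.201) = -0.201 J.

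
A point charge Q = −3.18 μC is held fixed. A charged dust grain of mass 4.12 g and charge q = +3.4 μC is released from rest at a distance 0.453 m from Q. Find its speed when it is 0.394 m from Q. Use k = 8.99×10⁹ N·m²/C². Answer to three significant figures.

3.95 m/s

Only the electrostatic force acts, so mechanical energy is conserved: ½mv² = U₁ − U₂ = kQq(1/r₁ − 1/r₂).
U₁ − U₂ = (8.99×10⁹ N·m²/C²)(-3.18×10⁻⁶ C)(3.40×10⁻⁶ C)(1/0.453 − 1/0.394) = 0.0321 J.
v = √(2·0.0321/4.12×10⁻³) = 3.95 m/s.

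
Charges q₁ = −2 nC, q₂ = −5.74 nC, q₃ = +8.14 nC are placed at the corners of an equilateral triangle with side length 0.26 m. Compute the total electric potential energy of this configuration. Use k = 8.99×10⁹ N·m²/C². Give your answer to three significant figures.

-1.78×10⁻⁶ J

The work to assemble the configuration equals its total potential energy, U = Σ kqᵢqⱼ/rᵢⱼ over all pairs.
All three pair separations equal the side length, 0.260 m.
U = (3.97×10⁻⁷) + (-5.63×10⁻⁷) + (-1.62×10⁻⁶) = -1.78×10⁻⁶ J.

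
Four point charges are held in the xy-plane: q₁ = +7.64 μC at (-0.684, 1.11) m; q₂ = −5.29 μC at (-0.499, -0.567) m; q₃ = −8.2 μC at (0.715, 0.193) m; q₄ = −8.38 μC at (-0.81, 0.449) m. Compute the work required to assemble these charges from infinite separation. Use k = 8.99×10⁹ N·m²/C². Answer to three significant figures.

-0.361 J

The assembly work is the sum of pairwise potential energies, U = Σ_{i<j} kqᵢqⱼ/rᵢⱼ.
Pair separations: r₁₂ = 1.69 m, r₁₃ = 1.67 m, r₁₄ = 0.673 m, r₂₃ = 1.43 m, r₂₄ = 1.06 m, r₃₄ = 1.55 m.
Summing all 6 pair terms gives U = -0.361 J.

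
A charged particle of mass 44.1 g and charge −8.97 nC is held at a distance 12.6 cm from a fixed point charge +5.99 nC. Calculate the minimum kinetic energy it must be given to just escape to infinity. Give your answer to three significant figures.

3.83×10⁻⁶ J

To just escape, total mechanical energy must reach zero at infinity: ½mv²_min + U = 0, so ½mv²_min = −U = |kQq|/r.
|U| = |kQq|/r = (8.99×10⁹ N·m²/C²)(5.99×10⁻⁹)(8.97×10⁻⁹)/(0.126) = 3.83×10⁻⁶ J.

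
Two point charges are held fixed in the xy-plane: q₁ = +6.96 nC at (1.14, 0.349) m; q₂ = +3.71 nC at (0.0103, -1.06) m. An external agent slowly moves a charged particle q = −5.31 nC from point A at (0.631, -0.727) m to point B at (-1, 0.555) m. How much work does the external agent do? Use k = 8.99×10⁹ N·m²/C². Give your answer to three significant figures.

For quasistatic motion the external work equals the change in potential energy: W_ext = qΔV = q(V_B − V_A).
At A: distances to the source charges are 1.19 m, 0.704 m; V_A = Σ kqᵢ/rᵢ = 99.9 V.
At B: distances to the source charges are 2.15 m, 1.90 m; V_B = Σ kqᵢ/rᵢ = 46.6 V.
ΔV = V_B − V_A = -53.3 V.
W_ext = qΔV = (-5.31×10⁻⁹ C)(-53.3 V) = 2.83×10⁻⁷ J.

2.83×10⁻⁷ J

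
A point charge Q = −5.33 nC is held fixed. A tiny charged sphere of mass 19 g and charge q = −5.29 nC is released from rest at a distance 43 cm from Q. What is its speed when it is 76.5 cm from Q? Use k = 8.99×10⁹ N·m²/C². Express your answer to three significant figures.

5.21×10⁻³ m/s

Only the electrostatic force acts, so mechanical energy is conserved: ½mv² = U₁ − U₂ = kQq(1/r₁ − 1/r₂).
U₁ − U₂ = (8.99×10⁹ N·m²/C²)(-5.33×10⁻⁹ C)(-5.29×10⁻⁹ C)(1/0.430 − 1/0.765) = 2.58×10⁻⁷ J.
v = √(2·2.58×10⁻⁷/0.0190) = 5.21×10⁻³ m/s.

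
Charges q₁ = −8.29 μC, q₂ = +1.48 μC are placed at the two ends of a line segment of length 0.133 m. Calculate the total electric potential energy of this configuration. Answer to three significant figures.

The work to assemble the configuration equals its total potential energy, U = Σ kqᵢqⱼ/rᵢⱼ over all pairs.
The separation is r = 0.133 m.
U = (-0.829) = -0.829 J.

-0.829 J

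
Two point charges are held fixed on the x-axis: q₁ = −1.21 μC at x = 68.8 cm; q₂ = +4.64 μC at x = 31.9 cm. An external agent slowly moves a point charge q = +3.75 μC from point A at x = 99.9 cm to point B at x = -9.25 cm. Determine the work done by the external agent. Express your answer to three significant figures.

0.229 J

For quasistatic motion the external work equals the change in potential energy: W_ext = qΔV = q(V_B − V_A).
At A: distances to the source charges are 0.311 m, 0.680 m; V_A = Σ kqᵢ/rᵢ = 2.64×10⁴ V.
At B: distances to the source charges are 0.780 m, 0.411 m; V_B = Σ kqᵢ/rᵢ = 8.74×10⁴ V.
ΔV = V_B − V_A = 6.11×10⁴ V.
W_ext = qΔV = (3.75×10⁻⁶ C)(6.11×10⁴ V) = 0.229 J.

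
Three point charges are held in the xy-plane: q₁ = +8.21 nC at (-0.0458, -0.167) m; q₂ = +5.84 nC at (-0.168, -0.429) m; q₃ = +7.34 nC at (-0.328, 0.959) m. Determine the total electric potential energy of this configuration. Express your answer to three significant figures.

2.23×10⁻⁶ J

The work to assemble the configuration equals its total potential energy, U = Σ kqᵢqⱼ/rᵢⱼ over all pairs.
Pair separations: r₁₂ = 0.289 m, r₁₃ = 1.16 m, r₂₃ = 1.40 m.
U = (1.49×10⁻⁶) + (4.67×10⁻⁷) + (2.76×10⁻⁷) = 2.23×10⁻⁶ J.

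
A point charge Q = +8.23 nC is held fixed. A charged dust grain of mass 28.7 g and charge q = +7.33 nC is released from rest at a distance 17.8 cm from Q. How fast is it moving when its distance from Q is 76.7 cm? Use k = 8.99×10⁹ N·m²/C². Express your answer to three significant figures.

Only the electrostatic force acts, so mechanical energy is conserved: ½mv² = U₁ − U₂ = kQq(1/r₁ − 1/r₂).
U₁ − U₂ = (8.99×10⁹ N·m²/C²)(8.23×10⁻⁹ C)(7.33×10⁻⁹ C)(1/0.178 − 1/0.767) = 2.34×10⁻⁶ J.
v = √(2·2.34×10⁻⁶/0.0287) = 0.0128 m/s.

0.0128 m/s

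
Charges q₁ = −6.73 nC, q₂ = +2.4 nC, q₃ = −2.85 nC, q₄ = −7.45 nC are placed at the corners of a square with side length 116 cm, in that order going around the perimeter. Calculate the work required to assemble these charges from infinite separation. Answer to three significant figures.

The assembly work is the sum of pairwise potential energies, U = Σ_{i<j} kqᵢqⱼ/rᵢⱼ.
The four side pairs have separation 1.16 m and the two diagonal pairs 1.64 m.
Summing all 6 pair terms gives U = 3.82×10⁻⁷ J.

3.82×10⁻⁷ J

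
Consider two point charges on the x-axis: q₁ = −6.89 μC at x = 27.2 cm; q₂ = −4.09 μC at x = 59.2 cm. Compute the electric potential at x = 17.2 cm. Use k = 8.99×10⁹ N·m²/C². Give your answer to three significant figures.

The total potential is the scalar sum of each charge's contribution, V = Σ kqᵢ/rᵢ.
Distances from the field point to each charge: r₁ = 0.100 m, r₂ = 0.420 m.
V = k[(-6.89×10⁻⁶)/(0.100) + (-4.09×10⁻⁶)/(0.420)] = -7.07×10⁵ V.

-7.07×10⁵ V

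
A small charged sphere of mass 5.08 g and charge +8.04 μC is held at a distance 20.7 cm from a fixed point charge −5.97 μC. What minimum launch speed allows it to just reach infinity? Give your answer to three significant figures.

To just escape, total mechanical energy must reach zero at infinity: ½mv²_min + U = 0, so ½mv²_min = −U = |kQq|/r.
|U| = |kQq|/r = (8.99×10⁹ N·m²/C²)(5.97×10⁻⁶)(8.04×10⁻⁶)/(0.207) = 2.08 J.
v_min = √(2|U|/m) = √(2·2.08/5.08×10⁻³) = 28.6 m/s.

28.6 m/s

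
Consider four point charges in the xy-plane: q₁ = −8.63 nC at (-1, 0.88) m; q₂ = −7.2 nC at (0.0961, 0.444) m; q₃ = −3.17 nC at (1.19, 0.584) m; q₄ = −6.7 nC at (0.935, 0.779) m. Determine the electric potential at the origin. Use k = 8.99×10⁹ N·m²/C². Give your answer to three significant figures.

The total potential is the scalar sum of each charge's contribution, V = Σ kqᵢ/rᵢ.
Distances from the field point to each charge: r₁ = 1.33 m, r₂ = 0.454 m, r₃ = 1.33 m, r₄ = 1.22 m.
V = k[(-8.63×10⁻⁹)/(1.33) + (-7.20×10⁻⁹)/(0.454) + (-3.17×10⁻⁹)/(1.33) + (-6.70×10⁻⁹)/(1.22)] = -272 V.

-272 V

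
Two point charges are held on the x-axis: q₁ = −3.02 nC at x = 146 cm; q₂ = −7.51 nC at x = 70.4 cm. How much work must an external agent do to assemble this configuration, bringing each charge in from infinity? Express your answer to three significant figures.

The work to assemble the configuration equals its total potential energy, U = Σ kqᵢqⱼ/rᵢⱼ over all pairs.
Pair separations: r₁₂ = 0.756 m.
U = (2.70×10⁻⁷) = 2.70×10⁻⁷ J.

2.70×10⁻⁷ J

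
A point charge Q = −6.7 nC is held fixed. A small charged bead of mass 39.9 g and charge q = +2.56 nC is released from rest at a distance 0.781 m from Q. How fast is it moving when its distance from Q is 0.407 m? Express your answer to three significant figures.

Only the electrostatic force acts, so mechanical energy is conserved: ½mv² = U₁ − U₂ = kQq(1/r₁ − 1/r₂).
U₁ − U₂ = (8.99×10⁹ N·m²/C²)(-6.70×10⁻⁹ C)(2.56×10⁻⁹ C)(1/0.781 − 1/0.407) = 1.81×10⁻⁷ J.
v = √(2·1.81×10⁻⁷/0.0399) = 3.02×10⁻³ m/s.

3.02×10⁻³ m/s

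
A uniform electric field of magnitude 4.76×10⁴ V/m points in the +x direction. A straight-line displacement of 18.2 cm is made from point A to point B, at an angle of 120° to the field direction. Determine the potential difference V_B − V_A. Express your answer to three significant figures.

Only the component of displacement along E changes the potential: ΔV = −E·d·cosθ.
ΔV = −(4.76×10⁴ V/m)(0.182 m)cos120° = 4330 V.

4330 V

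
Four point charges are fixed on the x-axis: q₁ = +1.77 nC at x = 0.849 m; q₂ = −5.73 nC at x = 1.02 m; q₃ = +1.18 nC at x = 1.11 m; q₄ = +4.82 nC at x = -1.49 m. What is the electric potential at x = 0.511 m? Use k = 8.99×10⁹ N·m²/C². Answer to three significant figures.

-14.8 V

Electric potential is a scalar, so the contributions from each charge add algebraically: V = Σ kqᵢ/rᵢ.
Distances from the field point to each charge: r₁ = 0.338 m, r₂ = 0.509 m, r₃ = 0.599 m, r₄ = 2.00 m.
V = k[(1.77×10⁻⁹)/(0.338) + (-5.73×10⁻⁹)/(0.509) + (1.18×10⁻⁹)/(0.599) + (4.82×10⁻⁹)/(2.00)] = -14.8 V.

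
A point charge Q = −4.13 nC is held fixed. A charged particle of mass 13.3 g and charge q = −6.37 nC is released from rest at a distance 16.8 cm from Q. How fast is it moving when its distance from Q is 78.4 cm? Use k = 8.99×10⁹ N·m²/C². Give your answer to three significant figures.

Only the electrostatic force acts, so mechanical energy is conserved: ½mv² = U₁ − U₂ = kQq(1/r₁ − 1/r₂).
U₁ − U₂ = (8.99×10⁹ N·m²/C²)(-4.13×10⁻⁹ C)(-6.37×10⁻⁹ C)(1/0.168 − 1/0.784) = 1.11×10⁻⁶ J.
v = √(2·1.11×10⁻⁶/0.0133) = 0.0129 m/s.

0.0129 m/s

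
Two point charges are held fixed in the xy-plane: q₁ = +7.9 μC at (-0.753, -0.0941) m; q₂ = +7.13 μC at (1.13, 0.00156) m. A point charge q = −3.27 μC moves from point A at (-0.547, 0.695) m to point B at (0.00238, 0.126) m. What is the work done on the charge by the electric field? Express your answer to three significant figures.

The work done by the electric force is W_field = −ΔU = −q(V_B − V_A) = q(V_A − V_B).
At A: distances to the source charges are 0.816 m, 1.81 m; V_A = Σ kqᵢ/rᵢ = 1.22×10⁵ V.
At B: distances to the source charges are 0.787 m, 1.13 m; V_B = Σ kqᵢ/rᵢ = 1.47×10⁵ V.
ΔV = V_B − V_A = 2.44×10⁴ V.
W_field = −qΔV = −(-3.27×10⁻⁶ C)(2.44×10⁴ V) = 0.0797 J.

0.0797 J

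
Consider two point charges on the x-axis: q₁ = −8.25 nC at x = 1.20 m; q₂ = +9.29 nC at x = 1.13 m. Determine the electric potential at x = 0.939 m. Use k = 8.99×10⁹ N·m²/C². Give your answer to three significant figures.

153 V

The total potential is the scalar sum of each charge's contribution, V = Σ kqᵢ/rᵢ.
Distances from the field point to each charge: r₁ = 0.261 m, r₂ = 0.191 m.
V = k[(-8.25×10⁻⁹)/(0.261) + (9.29×10⁻⁹)/(0.191)] = 153 V.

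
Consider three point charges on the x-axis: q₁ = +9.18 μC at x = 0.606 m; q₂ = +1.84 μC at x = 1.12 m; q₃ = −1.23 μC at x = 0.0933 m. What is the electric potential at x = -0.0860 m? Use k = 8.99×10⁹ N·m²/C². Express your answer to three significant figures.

Electric potential is a scalar, so the contributions from each charge add algebraically: V = Σ kqᵢ/rᵢ.
Distances from the field point to each charge: r₁ = 0.692 m, r₂ = 1.21 m, r₃ = 0.179 m.
V = k[(9.18×10⁻⁶)/(0.692) + (1.84×10⁻⁶)/(1.21) + (-1.23×10⁻⁶)/(0.179)] = 7.13×10⁴ V.

7.13×10⁴ V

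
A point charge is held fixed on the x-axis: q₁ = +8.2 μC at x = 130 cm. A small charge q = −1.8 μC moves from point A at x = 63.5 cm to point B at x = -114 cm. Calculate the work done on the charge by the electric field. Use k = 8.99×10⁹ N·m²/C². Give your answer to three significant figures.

-0.145 J

The work done by the electric force is W_field = −ΔU = −q(V_B − V_A) = q(V_A − V_B).
At A: distance to the source charge is 0.665 m; V_A = kq₁/r = 1.11×10⁵ V.
At B: distance to the source charge is 2.44 m; V_B = kq₁/r = 3.02×10⁴ V.
ΔV = V_B − V_A = -8.06×10⁴ V.
W_field = −qΔV = −(-1.80×10⁻⁶ C)(-8.06×10⁴ V) = -0.145 J.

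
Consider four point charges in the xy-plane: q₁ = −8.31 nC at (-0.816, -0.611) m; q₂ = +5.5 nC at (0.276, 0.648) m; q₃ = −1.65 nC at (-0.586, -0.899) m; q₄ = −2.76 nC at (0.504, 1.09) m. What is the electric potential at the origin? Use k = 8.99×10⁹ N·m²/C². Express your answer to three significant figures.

-37.6 V

The total potential is the scalar sum of each charge's contribution, V = Σ kqᵢ/rᵢ.
Distances from the field point to each charge: r₁ = 1.02 m, r₂ = 0.704 m, r₃ = 1.07 m, r₄ = 1.20 m.
V = k[(-8.31×10⁻⁹)/(1.02) + (5.50×10⁻⁹)/(0.704) + (-1.65×10⁻⁹)/(1.07) + (-2.76×10⁻⁹)/(1.20)] = -37.6 V.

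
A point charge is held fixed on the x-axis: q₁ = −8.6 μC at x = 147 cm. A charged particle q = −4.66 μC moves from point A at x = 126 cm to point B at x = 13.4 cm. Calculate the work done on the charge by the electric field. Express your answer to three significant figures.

1.45 J

The work done by the electric force is W_field = −ΔU = −q(V_B − V_A) = q(V_A − V_B).
At A: distance to the source charge is 0.210 m; V_A = kq₁/r = -3.68×10⁵ V.
At B: distance to the source charge is 1.34 m; V_B = kq₁/r = -5.79×10⁴ V.
ΔV = V_B − V_A = 3.10×10⁵ V.
W_field = −qΔV = −(-4.66×10⁻⁶ C)(3.10×10⁵ V) = 1.45 J.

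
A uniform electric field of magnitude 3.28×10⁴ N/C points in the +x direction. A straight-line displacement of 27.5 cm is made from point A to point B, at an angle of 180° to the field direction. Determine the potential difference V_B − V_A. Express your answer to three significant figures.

Only the component of displacement along E changes the potential: ΔV = −E·d·cosθ.
ΔV = −(3.28×10⁴ V/m)(0.275 m)cos180° = 9020 V.

9020 V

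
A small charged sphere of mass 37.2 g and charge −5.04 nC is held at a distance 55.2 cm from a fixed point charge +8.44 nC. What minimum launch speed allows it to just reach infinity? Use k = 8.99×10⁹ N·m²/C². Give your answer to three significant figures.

6.10×10⁻³ m/s

To just escape, total mechanical energy must reach zero at infinity: ½mv²_min + U = 0, so ½mv²_min = −U = |kQq|/r.
|U| = |kQq|/r = (8.99×10⁹ N·m²/C²)(8.44×10⁻⁹)(5.04×10⁻⁹)/(0.552) = 6.93×10⁻⁷ J.
v_min = √(2|U|/m) = √(2·6.93×10⁻⁷/0.0372) = 6.10×10⁻³ m/s.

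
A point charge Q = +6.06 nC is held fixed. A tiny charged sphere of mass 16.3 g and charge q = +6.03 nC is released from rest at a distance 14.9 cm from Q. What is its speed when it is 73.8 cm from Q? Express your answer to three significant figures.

0.0147 m/s

Only the electrostatic force acts, so mechanical energy is conserved: ½mv² = U₁ − U₂ = kQq(1/r₁ − 1/r₂).
U₁ − U₂ = (8.99×10⁹ N·m²/C²)(6.06×10⁻⁹ C)(6.03×10⁻⁹ C)(1/0.149 − 1/0.738) = 1.76×10⁻⁶ J.
v = √(2·1.76×10⁻⁶/0.0163) = 0.0147 m/s.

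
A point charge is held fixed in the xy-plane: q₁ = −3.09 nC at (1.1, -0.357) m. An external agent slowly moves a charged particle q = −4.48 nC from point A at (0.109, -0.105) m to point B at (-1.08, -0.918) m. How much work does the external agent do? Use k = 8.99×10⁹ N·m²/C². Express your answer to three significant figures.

For quasistatic motion the external work equals the change in potential energy: W_ext = qΔV = q(V_B − V_A).
At A: distance to the source charge is 1.02 m; V_A = kq₁/r = -27.2 V.
At B: distance to the source charge is 2.25 m; V_B = kq₁/r = -12.3 V.
ΔV = V_B − V_A = 14.8 V.
W_ext = qΔV = (-4.48×10⁻⁹ C)(14.8 V) = -6.64×10⁻⁸ J.

-6.64×10⁻⁸ J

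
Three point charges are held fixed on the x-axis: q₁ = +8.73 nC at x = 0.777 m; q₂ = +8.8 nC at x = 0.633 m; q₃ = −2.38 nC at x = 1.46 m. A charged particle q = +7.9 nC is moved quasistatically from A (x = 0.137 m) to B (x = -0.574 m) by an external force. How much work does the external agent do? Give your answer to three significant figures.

For quasistatic motion the external work equals the change in potential energy: W_ext = qΔV = q(V_B − V_A).
At A: distances to the source charges are 0.640 m, 0.496 m, 1.32 m; V_A = Σ kqᵢ/rᵢ = 266 V.
At B: distances to the source charges are 1.35 m, 1.21 m, 2.03 m; V_B = Σ kqᵢ/rᵢ = 113 V.
ΔV = V_B − V_A = -153 V.
W_ext = qΔV = (7.90×10⁻⁹ C)(-153 V) = -1.21×10⁻⁶ J.

-1.21×10⁻⁶ J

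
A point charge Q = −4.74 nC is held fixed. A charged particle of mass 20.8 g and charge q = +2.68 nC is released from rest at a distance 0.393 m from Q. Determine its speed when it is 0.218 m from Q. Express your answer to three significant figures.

Only the electrostatic force acts, so mechanical energy is conserved: ½mv² = U₁ − U₂ = kQq(1/r₁ − 1/r₂).
U₁ − U₂ = (8.99×10⁹ N·m²/C²)(-4.74×10⁻⁹ C)(2.68×10⁻⁹ C)(1/0.393 − 1/0.218) = 2.33×10⁻⁷ J.
v = √(2·2.33×10⁻⁷/0.0208) = 4.74×10⁻³ m/s.

4.74×10⁻³ m/s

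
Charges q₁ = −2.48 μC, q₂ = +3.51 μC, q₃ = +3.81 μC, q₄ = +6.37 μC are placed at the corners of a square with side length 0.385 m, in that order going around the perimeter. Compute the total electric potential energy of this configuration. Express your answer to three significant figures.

The work to assemble the configuration equals its total potential energy, U = Σ kqᵢqⱼ/rᵢⱼ over all pairs.
The four side pairs have separation 0.385 m and the two diagonal pairs 0.544 m.
Summing all 6 pair terms gives U = 0.520 J.

0.520 J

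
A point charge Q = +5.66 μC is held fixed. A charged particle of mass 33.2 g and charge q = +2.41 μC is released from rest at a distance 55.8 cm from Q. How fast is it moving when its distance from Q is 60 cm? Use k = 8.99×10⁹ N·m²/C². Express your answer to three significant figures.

0.963 m/s

Only the electrostatic force acts, so mechanical energy is conserved: ½mv² = U₁ − U₂ = kQq(1/r₁ − 1/r₂).
U₁ − U₂ = (8.99×10⁹ N·m²/C²)(5.66×10⁻⁶ C)(2.41×10⁻⁶ C)(1/0.558 − 1/0.600) = 0.0154 J.
v = √(2·0.0154/0.0332) = 0.963 m/s.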